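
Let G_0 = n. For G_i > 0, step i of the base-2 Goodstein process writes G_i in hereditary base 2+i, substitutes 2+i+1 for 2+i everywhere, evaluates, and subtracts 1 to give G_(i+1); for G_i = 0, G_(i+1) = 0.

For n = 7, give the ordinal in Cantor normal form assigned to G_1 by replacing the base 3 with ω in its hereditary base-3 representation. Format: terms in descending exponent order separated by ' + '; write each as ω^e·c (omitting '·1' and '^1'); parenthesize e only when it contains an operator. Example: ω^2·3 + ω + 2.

(0) 7|_2 = 2^2 + 2 + 1 ↦ 3^3 + 3 + 1|_3 = 31 ⇒ 30
(1) 30|_3 = 3^3 + 3 ↦ 4^4 + 4|_4 = 260 ⇒ 259

ω^ω + ω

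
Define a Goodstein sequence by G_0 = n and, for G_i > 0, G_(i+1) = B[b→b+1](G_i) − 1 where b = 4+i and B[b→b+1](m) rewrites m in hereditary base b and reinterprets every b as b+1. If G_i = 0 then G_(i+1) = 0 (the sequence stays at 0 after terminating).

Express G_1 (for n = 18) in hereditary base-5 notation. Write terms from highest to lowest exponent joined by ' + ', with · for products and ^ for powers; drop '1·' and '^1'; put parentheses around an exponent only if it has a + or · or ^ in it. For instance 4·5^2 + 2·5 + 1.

(0) 18|_4 = 4^2 + 2 ↦ 5^2 + 2|_5 = 27 ⇒ 26
(1) 26|_5 = 5^2 + 1 ↦ 6^2 + 1|_6 = 37 ⇒ 36

5^2 + 1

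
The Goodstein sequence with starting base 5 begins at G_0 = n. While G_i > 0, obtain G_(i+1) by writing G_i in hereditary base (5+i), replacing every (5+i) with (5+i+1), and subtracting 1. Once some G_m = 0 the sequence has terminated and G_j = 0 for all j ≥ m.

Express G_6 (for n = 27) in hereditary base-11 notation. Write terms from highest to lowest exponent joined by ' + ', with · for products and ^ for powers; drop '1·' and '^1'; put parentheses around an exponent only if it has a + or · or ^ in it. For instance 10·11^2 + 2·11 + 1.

7·11 + 4

27 —HB5→ 5^2 + 2 —bump→ 6^2 + 2 = 38 —(−1)→ 37
37 —HB6→ 6^2 + 1 —bump→ 7^2 + 1 = 50 —(−1)→ 49
49 —HB7→ 7^2 —bump→ 8^2 = 64 —(−1)→ 63
63 —HB8→ 7·8 + 7 —bump→ 7·9 + 7 = 70 —(−1)→ 69
69 —HB9→ 7·9 + 6 —bump→ 7·10 + 6 = 76 —(−1)→ 75
75 —HB10→ 7·10 + 5 —bump→ 7·11 + 5 = 82 —(−1)→ 81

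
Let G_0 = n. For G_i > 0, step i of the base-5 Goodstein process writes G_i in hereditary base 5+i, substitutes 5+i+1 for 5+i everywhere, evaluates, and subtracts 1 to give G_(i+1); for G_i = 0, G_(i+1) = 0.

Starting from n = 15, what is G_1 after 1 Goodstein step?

[0] 15 ≡ 3·5 (base 5). Lift 6: 18. −1: 17.
[1] 17 ≡ 2·6 + 5 (base 6). Lift 7: 19. −1: 18.

17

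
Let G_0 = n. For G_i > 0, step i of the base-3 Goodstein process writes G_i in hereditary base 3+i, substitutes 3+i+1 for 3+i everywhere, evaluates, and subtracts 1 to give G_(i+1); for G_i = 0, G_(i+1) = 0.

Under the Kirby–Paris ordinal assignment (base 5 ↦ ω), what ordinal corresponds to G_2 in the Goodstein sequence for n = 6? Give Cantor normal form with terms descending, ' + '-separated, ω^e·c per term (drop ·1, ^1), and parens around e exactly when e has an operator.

ω + 2

[0] 6 ≡ 2·3 (base 3). Lift 4: 8. −1: 7.
[1] 7 ≡ 4 + 3 (base 4). Lift 5: 8. −1: 7.
[2] 7 ≡ 5 + 2 (base 5). Lift 6: 8. −1: 7.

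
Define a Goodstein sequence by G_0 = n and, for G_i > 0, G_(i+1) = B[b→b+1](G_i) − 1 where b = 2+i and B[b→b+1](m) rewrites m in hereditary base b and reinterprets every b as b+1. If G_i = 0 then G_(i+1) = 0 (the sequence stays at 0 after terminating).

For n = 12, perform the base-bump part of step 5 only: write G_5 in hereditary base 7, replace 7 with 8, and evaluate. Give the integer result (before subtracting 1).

G_0=12  [base 2] 2^(2 + 1) + 2^2  →[2↦3]→  3^(3 + 1) + 3^3 = 108  −1 ⇒ G_1=107
G_1=107  [base 3] 3^(3 + 1) + 2·3^2 + 2·3 + 2  →[3↦4]→  4^(4 + 1) + 2·4^2 + 2·4 + 2 = 1066  −1 ⇒ G_2=1065
G_2=1065  [base 4] 4^(4 + 1) + 2·4^2 + 2·4 + 1  →[4↦5]→  5^(5 + 1) + 2·5^2 + 2·5 + 1 = 15686  −1 ⇒ G_3=15685
G_3=15685  [base 5] 5^(5 + 1) + 2·5^2 + 2·5  →[5↦6]→  6^(6 + 1) + 2·6^2 + 2·6 = 280020  −1 ⇒ G_4=280019
G_4=280019  [base 6] 6^(6 + 1) + 2·6^2 + 6 + 5  →[6↦7]→  7^(7 + 1) + 2·7^2 + 7 + 5 = 5764911  −1 ⇒ G_5=5764910
G_5=5764910  [base 7] 7^(7 + 1) + 2·7^2 + 7 + 4  →[7↦8]→  8^(8 + 1) + 2·8^2 + 8 + 4 = 134217868  −1 ⇒ G_6=134217867

134217868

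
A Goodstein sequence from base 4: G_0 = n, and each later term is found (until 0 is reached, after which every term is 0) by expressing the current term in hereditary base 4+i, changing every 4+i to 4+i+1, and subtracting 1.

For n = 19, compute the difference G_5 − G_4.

6

base 4: 19 = 4^2 + 3; at 5: 5^2 + 3 = 28; next = 27
base 5: 27 = 5^2 + 2; at 6: 6^2 + 2 = 38; next = 37
base 6: 37 = 6^2 + 1; at 7: 7^2 + 1 = 50; next = 49
base 7: 49 = 7^2; at 8: 8^2 = 64; next = 63
base 8: 63 = 7·8 + 7; at 9: 7·9 + 7 = 70; next = 69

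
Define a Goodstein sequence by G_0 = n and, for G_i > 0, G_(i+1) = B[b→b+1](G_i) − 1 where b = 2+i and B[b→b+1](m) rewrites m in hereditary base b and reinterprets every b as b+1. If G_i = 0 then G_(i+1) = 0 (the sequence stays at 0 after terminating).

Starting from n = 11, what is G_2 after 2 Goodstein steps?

base 2: 11 = 2^(2 + 1) + 2 + 1; at 3: 3^(3 + 1) + 3 + 1 = 85; next = 84
base 3: 84 = 3^(3 + 1) + 3; at 4: 4^(4 + 1) + 4 = 1028; next = 1027

1027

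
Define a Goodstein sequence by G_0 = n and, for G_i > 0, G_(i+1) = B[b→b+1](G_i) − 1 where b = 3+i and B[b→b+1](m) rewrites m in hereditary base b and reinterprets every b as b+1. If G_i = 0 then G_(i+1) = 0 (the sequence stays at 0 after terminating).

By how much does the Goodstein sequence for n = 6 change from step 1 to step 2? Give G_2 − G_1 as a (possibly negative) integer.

(0) 6|_3 = 2·3 ↦ 2·4|_4 = 8 ⇒ 7
(1) 7|_4 = 4 + 3 ↦ 5 + 3|_5 = 8 ⇒ 7

0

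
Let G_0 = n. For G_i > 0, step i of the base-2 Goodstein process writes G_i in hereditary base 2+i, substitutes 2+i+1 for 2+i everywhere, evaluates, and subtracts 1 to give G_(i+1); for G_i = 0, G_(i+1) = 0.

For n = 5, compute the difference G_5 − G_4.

422

5 —HB2→ 2^2 + 1 —bump→ 3^3 + 1 = 28 —(−1)→ 27
27 —HB3→ 3^3 —bump→ 4^4 = 256 —(−1)→ 255
255 —HB4→ 3·4^3 + 3·4^2 + 3·4 + 3 —bump→ 3·5^3 + 3·5^2 + 3·5 + 3 = 468 —(−1)→ 467
467 —HB5→ 3·5^3 + 3·5^2 + 3·5 + 2 —bump→ 3·6^3 + 3·6^2 + 3·6 + 2 = 776 —(−1)→ 775
775 —HB6→ 3·6^3 + 3·6^2 + 3·6 + 1 —bump→ 3·7^3 + 3·7^2 + 3·7 + 1 = 1198 —(−1)→ 1197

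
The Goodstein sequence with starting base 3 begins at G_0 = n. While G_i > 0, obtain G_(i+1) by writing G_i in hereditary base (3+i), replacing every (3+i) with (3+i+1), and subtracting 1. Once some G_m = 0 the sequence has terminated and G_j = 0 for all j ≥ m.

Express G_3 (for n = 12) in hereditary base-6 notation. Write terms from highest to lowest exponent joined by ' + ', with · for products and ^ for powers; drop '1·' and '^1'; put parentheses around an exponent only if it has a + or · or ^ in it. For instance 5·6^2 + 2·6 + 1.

6^2 + 1

i=0: 12 = 3^2 + 3 (b=3); 3→4: 4^2 + 4 = 20; 20−1 = 19
i=1: 19 = 4^2 + 3 (b=4); 4→5: 5^2 + 3 = 28; 28−1 = 27
i=2: 27 = 5^2 + 2 (b=5); 5→6: 6^2 + 2 = 38; 38−1 = 37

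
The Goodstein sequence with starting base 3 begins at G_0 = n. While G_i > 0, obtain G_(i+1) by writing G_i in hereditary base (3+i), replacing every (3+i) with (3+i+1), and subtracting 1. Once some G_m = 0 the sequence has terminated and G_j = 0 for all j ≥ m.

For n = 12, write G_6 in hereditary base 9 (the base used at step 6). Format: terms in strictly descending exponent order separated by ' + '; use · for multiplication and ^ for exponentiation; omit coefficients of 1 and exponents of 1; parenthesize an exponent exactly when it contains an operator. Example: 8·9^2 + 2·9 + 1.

G_0=12  [base 3] 3^2 + 3  →[3↦4]→  4^2 + 4 = 20  −1 ⇒ G_1=19
G_1=19  [base 4] 4^2 + 3  →[4↦5]→  5^2 + 3 = 28  −1 ⇒ G_2=27
G_2=27  [base 5] 5^2 + 2  →[5↦6]→  6^2 + 2 = 38  −1 ⇒ G_3=37
G_3=37  [base 6] 6^2 + 1  →[6↦7]→  7^2 + 1 = 50  −1 ⇒ G_4=49
G_4=49  [base 7] 7^2  →[7↦8]→  8^2 = 64  −1 ⇒ G_5=63
G_5=63  [base 8] 7·8 + 7  →[8↦9]→  7·9 + 7 = 70  −1 ⇒ G_6=69
G_6=69  [base 9] 7·9 + 6  →[9↦10]→  7·10 + 6 = 76  −1 ⇒ G_7=75

7·9 + 6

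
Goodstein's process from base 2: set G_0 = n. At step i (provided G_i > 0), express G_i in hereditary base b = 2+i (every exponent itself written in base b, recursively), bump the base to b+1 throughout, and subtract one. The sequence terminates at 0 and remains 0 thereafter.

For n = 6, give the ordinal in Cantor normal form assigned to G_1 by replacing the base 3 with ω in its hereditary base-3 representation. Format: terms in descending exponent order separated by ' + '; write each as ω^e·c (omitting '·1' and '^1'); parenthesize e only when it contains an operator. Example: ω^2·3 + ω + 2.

ω^ω + 2

G_0=6  [base 2] 2^2 + 2  →[2↦3]→  3^3 + 3 = 30  −1 ⇒ G_1=29
G_1=29  [base 3] 3^3 + 2  →[3↦4]→  4^4 + 2 = 258  −1 ⇒ G_2=257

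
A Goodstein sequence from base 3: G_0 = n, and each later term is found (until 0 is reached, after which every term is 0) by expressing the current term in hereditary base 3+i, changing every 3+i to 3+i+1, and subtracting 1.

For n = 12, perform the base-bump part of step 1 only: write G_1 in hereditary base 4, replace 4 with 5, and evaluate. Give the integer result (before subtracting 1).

28

i=0: 12 = 3^2 + 3 (b=3); 3→4: 4^2 + 4 = 20; 20−1 = 19
i=1: 19 = 4^2 + 3 (b=4); 4→5: 5^2 + 3 = 28; 28−1 = 27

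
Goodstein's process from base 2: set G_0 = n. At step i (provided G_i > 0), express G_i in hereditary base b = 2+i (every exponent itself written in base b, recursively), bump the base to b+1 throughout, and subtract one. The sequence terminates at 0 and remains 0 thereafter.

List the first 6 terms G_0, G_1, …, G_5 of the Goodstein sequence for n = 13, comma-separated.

13 —HB2→ 2^(2 + 1) + 2^2 + 1 —bump→ 3^(3 + 1) + 3^3 + 1 = 109 —(−1)→ 108
108 —HB3→ 3^(3 + 1) + 3^3 —bump→ 4^(4 + 1) + 4^4 = 1280 —(−1)→ 1279
1279 —HB4→ 4^(4 + 1) + 3·4^3 + 3·4^2 + 3·4 + 3 —bump→ 5^(5 + 1) + 3·5^3 + 3·5^2 + 3·5 + 3 = 16093 —(−1)→ 16092
16092 —HB5→ 5^(5 + 1) + 3·5^3 + 3·5^2 + 3·5 + 2 —bump→ 6^(6 + 1) + 3·6^3 + 3·6^2 + 3·6 + 2 = 280712 —(−1)→ 280711
280711 —HB6→ 6^(6 + 1) + 3·6^3 + 3·6^2 + 3·6 + 1 —bump→ 7^(7 + 1) + 3·7^3 + 3·7^2 + 3·7 + 1 = 5765999 —(−1)→ 5765998

13, 108, 1279, 16092, 280711, 5765998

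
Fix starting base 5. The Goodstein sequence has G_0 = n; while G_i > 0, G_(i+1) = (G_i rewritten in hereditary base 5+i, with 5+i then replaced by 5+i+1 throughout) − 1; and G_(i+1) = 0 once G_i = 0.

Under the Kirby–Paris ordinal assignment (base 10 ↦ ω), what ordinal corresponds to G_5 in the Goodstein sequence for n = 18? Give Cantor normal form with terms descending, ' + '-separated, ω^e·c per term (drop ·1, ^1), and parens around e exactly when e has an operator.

(0) 18|_5 = 3·5 + 3 ↦ 3·6 + 3|_6 = 21 ⇒ 20
(1) 20|_6 = 3·6 + 2 ↦ 3·7 + 2|_7 = 23 ⇒ 22
(2) 22|_7 = 3·7 + 1 ↦ 3·8 + 1|_8 = 25 ⇒ 24
(3) 24|_8 = 3·8 ↦ 3·9|_9 = 27 ⇒ 26
(4) 26|_9 = 2·9 + 8 ↦ 2·10 + 8|_10 = 28 ⇒ 27
(5) 27|_10 = 2·10 + 7 ↦ 2·11 + 7|_11 = 29 ⇒ 28

ω·2 + 7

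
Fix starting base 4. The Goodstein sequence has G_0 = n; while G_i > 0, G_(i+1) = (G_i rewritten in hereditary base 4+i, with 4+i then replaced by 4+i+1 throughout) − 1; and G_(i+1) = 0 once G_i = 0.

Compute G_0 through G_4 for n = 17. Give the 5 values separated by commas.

G_0 = 17. HB_4(17) = 4^2 + 1. Bump = 26. G_1 = 25.
G_1 = 25. HB_5(25) = 5^2. Bump = 36. G_2 = 35.
G_2 = 35. HB_6(35) = 5·6 + 5. Bump = 40. G_3 = 39.
G_3 = 39. HB_7(39) = 5·7 + 4. Bump = 44. G_4 = 43.

17, 25, 35, 39, 43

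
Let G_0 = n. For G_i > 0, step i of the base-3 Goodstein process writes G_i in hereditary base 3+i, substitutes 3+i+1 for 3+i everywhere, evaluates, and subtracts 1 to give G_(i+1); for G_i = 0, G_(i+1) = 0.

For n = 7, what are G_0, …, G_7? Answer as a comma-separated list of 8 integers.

7, 8, 9, 9, 9, 9, 9, 9

G_0=7  [base 3] 2·3 + 1  →[3↦4]→  2·4 + 1 = 9  −1 ⇒ G_1=8
G_1=8  [base 4] 2·4  →[4↦5]→  2·5 = 10  −1 ⇒ G_2=9
G_2=9  [base 5] 5 + 4  →[5↦6]→  6 + 4 = 10  −1 ⇒ G_3=9
G_3=9  [base 6] 6 + 3  →[6↦7]→  7 + 3 = 10  −1 ⇒ G_4=9
G_4=9  [base 7] 7 + 2  →[7↦8]→  8 + 2 = 10  −1 ⇒ G_5=9
G_5=9  [base 8] 8 + 1  →[8↦9]→  9 + 1 = 10  −1 ⇒ G_6=9
G_6=9  [base 9] 9  →[9↦10]→  10 = 10  −1 ⇒ G_7=9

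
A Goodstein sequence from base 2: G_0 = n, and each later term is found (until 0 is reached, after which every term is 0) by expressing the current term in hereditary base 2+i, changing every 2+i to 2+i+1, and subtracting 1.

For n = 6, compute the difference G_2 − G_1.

6 —HB2→ 2^2 + 2 —bump→ 3^3 + 3 = 30 —(−1)→ 29
29 —HB3→ 3^3 + 2 —bump→ 4^4 + 2 = 258 —(−1)→ 257

228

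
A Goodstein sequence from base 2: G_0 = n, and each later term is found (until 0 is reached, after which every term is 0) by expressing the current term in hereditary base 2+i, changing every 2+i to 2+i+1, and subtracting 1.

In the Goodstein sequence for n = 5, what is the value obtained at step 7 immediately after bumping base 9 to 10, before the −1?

3326

[0] 5 ≡ 2^2 + 1 (base 2). Lift 3: 28. −1: 27.
[1] 27 ≡ 3^3 (base 3). Lift 4: 256. −1: 255.
[2] 255 ≡ 3·4^3 + 3·4^2 + 3·4 + 3 (base 4). Lift 5: 468. −1: 467.
[3] 467 ≡ 3·5^3 + 3·5^2 + 3·5 + 2 (base 5). Lift 6: 776. −1: 775.
[4] 775 ≡ 3·6^3 + 3·6^2 + 3·6 + 1 (base 6). Lift 7: 1198. −1: 1197.
[5] 1197 ≡ 3·7^3 + 3·7^2 + 3·7 (base 7). Lift 8: 1752. −1: 1751.
[6] 1751 ≡ 3·8^3 + 3·8^2 + 2·8 + 7 (base 8). Lift 9: 2455. −1: 2454.
[7] 2454 ≡ 3·9^3 + 3·9^2 + 2·9 + 6 (base 9). Lift 10: 3326. −1: 3325.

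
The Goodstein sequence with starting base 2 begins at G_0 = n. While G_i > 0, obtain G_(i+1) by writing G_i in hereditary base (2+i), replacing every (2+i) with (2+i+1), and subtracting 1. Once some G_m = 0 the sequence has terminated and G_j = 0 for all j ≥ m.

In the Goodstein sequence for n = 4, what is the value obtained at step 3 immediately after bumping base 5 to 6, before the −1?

84

G_0=4  [base 2] 2^2  →[2↦3]→  3^3 = 27  −1 ⇒ G_1=26
G_1=26  [base 3] 2·3^2 + 2·3 + 2  →[3↦4]→  2·4^2 + 2·4 + 2 = 42  −1 ⇒ G_2=41
G_2=41  [base 4] 2·4^2 + 2·4 + 1  →[4↦5]→  2·5^2 + 2·5 + 1 = 61  −1 ⇒ G_3=60
G_3=60  [base 5] 2·5^2 + 2·5  →[5↦6]→  2·6^2 + 2·6 = 84  −1 ⇒ G_4=83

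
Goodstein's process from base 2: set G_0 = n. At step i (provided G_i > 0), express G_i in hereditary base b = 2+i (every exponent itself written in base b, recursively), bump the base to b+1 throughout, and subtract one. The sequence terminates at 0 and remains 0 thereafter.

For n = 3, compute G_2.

3

[0] 3 ≡ 2 + 1 (base 2). Lift 3: 4. −1: 3.
[1] 3 ≡ 3 (base 3). Lift 4: 4. −1: 3.
[2] 3 ≡ 3 (base 4). Lift 5: 3. −1: 2.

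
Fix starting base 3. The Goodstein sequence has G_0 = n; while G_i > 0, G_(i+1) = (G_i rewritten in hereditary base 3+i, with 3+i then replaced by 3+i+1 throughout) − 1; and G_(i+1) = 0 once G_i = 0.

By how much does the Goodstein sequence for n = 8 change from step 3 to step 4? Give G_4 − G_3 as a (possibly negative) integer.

step 0: 8 = 2·3 + 2; sub 4 for 3: 2·4 + 2; = 10; G_1 = 10−1 = 9
step 1: 9 = 2·4 + 1; sub 5 for 4: 2·5 + 1; = 11; G_2 = 11−1 = 10
step 2: 10 = 2·5; sub 6 for 5: 2·6; = 12; G_3 = 12−1 = 11
step 3: 11 = 6 + 5; sub 7 for 6: 7 + 5; = 12; G_4 = 12−1 = 11

0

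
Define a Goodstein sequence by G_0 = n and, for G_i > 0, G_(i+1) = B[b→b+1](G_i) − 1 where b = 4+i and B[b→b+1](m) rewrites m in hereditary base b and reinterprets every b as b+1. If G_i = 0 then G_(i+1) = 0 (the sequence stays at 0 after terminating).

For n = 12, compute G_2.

[0] 12 ≡ 3·4 (base 4). Lift 5: 15. −1: 14.
[1] 14 ≡ 2·5 + 4 (base 5). Lift 6: 16. −1: 15.
[2] 15 ≡ 2·6 + 3 (base 6). Lift 7: 17. −1: 16.

15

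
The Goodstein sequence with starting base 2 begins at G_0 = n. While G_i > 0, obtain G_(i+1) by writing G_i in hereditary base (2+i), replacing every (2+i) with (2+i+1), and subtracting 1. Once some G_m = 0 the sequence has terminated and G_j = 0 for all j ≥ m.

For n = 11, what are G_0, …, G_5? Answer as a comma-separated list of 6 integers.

11, 84, 1027, 15627, 279937, 5764801

11 —HB2→ 2^(2 + 1) + 2 + 1 —bump→ 3^(3 + 1) + 3 + 1 = 85 —(−1)→ 84
84 —HB3→ 3^(3 + 1) + 3 —bump→ 4^(4 + 1) + 4 = 1028 —(−1)→ 1027
1027 —HB4→ 4^(4 + 1) + 3 —bump→ 5^(5 + 1) + 3 = 15628 —(−1)→ 15627
15627 —HB5→ 5^(5 + 1) + 2 —bump→ 6^(6 + 1) + 2 = 279938 —(−1)→ 279937
279937 —HB6→ 6^(6 + 1) + 1 —bump→ 7^(7 + 1) + 1 = 5764802 —(−1)→ 5764801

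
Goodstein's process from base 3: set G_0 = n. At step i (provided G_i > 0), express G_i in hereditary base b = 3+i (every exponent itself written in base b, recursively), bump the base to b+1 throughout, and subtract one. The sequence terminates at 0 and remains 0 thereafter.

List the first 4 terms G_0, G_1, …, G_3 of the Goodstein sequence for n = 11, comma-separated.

G_0 = 11. HB_3(11) = 3^2 + 2. Bump = 18. G_1 = 17.
G_1 = 17. HB_4(17) = 4^2 + 1. Bump = 26. G_2 = 25.
G_2 = 25. HB_5(25) = 5^2. Bump = 36. G_3 = 35.

11, 17, 25, 35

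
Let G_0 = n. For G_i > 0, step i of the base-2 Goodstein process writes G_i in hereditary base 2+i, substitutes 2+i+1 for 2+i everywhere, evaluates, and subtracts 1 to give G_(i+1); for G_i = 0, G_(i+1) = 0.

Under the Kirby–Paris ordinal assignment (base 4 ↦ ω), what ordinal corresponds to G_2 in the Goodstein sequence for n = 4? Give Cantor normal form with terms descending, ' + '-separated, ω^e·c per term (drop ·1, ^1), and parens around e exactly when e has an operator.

ω^2·2 + ω·2 + 1

step 0: 4 = 2^2; sub 3 for 2: 3^3; = 27; G_1 = 27−1 = 26
step 1: 26 = 2·3^2 + 2·3 + 2; sub 4 for 3: 2·4^2 + 2·4 + 2; = 42; G_2 = 42−1 = 41
step 2: 41 = 2·4^2 + 2·4 + 1; sub 5 for 4: 2·5^2 + 2·5 + 1; = 61; G_3 = 61−1 = 60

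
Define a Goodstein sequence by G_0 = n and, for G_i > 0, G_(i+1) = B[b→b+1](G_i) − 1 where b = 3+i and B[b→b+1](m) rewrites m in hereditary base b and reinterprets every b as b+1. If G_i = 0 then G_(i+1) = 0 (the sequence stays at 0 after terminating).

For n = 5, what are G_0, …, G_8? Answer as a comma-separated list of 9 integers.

5, 5, 5, 5, 4, 3, 2, 1, 0

5 —HB3→ 3 + 2 —bump→ 4 + 2 = 6 —(−1)→ 5
5 —HB4→ 4 + 1 —bump→ 5 + 1 = 6 —(−1)→ 5
5 —HB5→ 5 —bump→ 6 = 6 —(−1)→ 5
5 —HB6→ 5 —bump→ 5 = 5 —(−1)→ 4
4 —HB7→ 4 —bump→ 4 = 4 —(−1)→ 3
3 —HB8→ 3 —bump→ 3 = 3 —(−1)→ 2
2 —HB9→ 2 —bump→ 2 = 2 —(−1)→ 1
1 —HB10→ 1 —bump→ 1 = 1 —(−1)→ 0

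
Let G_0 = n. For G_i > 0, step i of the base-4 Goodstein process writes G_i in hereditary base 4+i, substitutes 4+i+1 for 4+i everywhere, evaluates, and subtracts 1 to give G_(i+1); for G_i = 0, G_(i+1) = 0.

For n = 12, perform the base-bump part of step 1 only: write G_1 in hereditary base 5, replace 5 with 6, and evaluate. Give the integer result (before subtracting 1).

16

12 —HB4→ 3·4 —bump→ 3·5 = 15 —(−1)→ 14
14 —HB5→ 2·5 + 4 —bump→ 2·6 + 4 = 16 —(−1)→ 15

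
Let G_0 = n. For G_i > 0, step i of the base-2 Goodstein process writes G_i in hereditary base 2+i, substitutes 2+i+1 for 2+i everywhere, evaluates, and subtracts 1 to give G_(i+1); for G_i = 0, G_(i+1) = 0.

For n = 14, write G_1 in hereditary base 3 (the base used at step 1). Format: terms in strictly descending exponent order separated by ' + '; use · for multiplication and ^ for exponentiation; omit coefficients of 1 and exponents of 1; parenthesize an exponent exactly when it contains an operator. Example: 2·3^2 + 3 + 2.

14 —HB2→ 2^(2 + 1) + 2^2 + 2 —bump→ 3^(3 + 1) + 3^3 + 3 = 111 —(−1)→ 110
110 —HB3→ 3^(3 + 1) + 3^3 + 2 —bump→ 4^(4 + 1) + 4^4 + 2 = 1282 —(−1)→ 1281

3^(3 + 1) + 3^3 + 2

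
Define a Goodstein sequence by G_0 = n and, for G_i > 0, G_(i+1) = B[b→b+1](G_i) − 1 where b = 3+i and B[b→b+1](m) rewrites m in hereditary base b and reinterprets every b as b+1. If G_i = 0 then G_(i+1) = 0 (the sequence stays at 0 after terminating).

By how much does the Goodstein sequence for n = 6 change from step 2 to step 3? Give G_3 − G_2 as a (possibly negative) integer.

(0) 6|_3 = 2·3 ↦ 2·4|_4 = 8 ⇒ 7
(1) 7|_4 = 4 + 3 ↦ 5 + 3|_5 = 8 ⇒ 7
(2) 7|_5 = 5 + 2 ↦ 6 + 2|_6 = 8 ⇒ 7

0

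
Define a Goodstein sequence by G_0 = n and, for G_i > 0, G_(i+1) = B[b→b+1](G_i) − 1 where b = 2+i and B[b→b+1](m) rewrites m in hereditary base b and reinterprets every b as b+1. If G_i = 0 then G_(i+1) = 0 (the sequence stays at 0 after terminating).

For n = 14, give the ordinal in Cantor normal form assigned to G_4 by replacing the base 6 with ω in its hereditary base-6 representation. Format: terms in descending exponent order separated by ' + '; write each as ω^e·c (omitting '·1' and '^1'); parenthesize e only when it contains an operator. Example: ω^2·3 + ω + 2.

ω^(ω + 1) + ω^5·5 + ω^4·5 + ω^3·5 + ω^2·5 + ω·5 + 5

step 0: 14 = 2^(2 + 1) + 2^2 + 2; sub 3 for 2: 3^(3 + 1) + 3^3 + 3; = 111; G_1 = 111−1 = 110
step 1: 110 = 3^(3 + 1) + 3^3 + 2; sub 4 for 3: 4^(4 + 1) + 4^4 + 2; = 1282; G_2 = 1282−1 = 1281
step 2: 1281 = 4^(4 + 1) + 4^4 + 1; sub 5 for 4: 5^(5 + 1) + 5^5 + 1; = 18751; G_3 = 18751−1 = 18750
step 3: 18750 = 5^(5 + 1) + 5^5; sub 6 for 5: 6^(6 + 1) + 6^6; = 326592; G_4 = 326592−1 = 326591
step 4: 326591 = 6^(6 + 1) + 5·6^5 + 5·6^4 + 5·6^3 + 5·6^2 + 5·6 + 5; sub 7 for 6: 7^(7 + 1) + 5·7^5 + 5·7^4 + 5·7^3 + 5·7^2 + 5·7 + 5; = 5862841; G_5 = 5862841−1 = 5862840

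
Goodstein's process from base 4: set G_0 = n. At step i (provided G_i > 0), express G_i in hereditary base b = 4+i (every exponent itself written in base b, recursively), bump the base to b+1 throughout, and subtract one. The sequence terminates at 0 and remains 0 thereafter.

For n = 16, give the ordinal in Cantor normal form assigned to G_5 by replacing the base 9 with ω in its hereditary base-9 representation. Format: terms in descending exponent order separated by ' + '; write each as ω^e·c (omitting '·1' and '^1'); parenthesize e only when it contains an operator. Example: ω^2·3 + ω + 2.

i=0: 16 = 4^2 (b=4); 4→5: 5^2 = 25; 25−1 = 24
i=1: 24 = 4·5 + 4 (b=5); 5→6: 4·6 + 4 = 28; 28−1 = 27
i=2: 27 = 4·6 + 3 (b=6); 6→7: 4·7 + 3 = 31; 31−1 = 30
i=3: 30 = 4·7 + 2 (b=7); 7→8: 4·8 + 2 = 34; 34−1 = 33
i=4: 33 = 4·8 + 1 (b=8); 8→9: 4·9 + 1 = 37; 37−1 = 36

ω·4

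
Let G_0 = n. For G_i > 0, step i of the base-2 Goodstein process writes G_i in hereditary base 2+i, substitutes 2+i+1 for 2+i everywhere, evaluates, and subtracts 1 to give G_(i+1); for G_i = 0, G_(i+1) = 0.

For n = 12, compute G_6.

step 0: 12 = 2^(2 + 1) + 2^2; sub 3 for 2: 3^(3 + 1) + 3^3; = 108; G_1 = 108−1 = 107
step 1: 107 = 3^(3 + 1) + 2·3^2 + 2·3 + 2; sub 4 for 3: 4^(4 + 1) + 2·4^2 + 2·4 + 2; = 1066; G_2 = 1066−1 = 1065
step 2: 1065 = 4^(4 + 1) + 2·4^2 + 2·4 + 1; sub 5 for 4: 5^(5 + 1) + 2·5^2 + 2·5 + 1; = 15686; G_3 = 15686−1 = 15685
step 3: 15685 = 5^(5 + 1) + 2·5^2 + 2·5; sub 6 for 5: 6^(6 + 1) + 2·6^2 + 2·6; = 280020; G_4 = 280020−1 = 280019
step 4: 280019 = 6^(6 + 1) + 2·6^2 + 6 + 5; sub 7 for 6: 7^(7 + 1) + 2·7^2 + 7 + 5; = 5764911; G_5 = 5764911−1 = 5764910
step 5: 5764910 = 7^(7 + 1) + 2·7^2 + 7 + 4; sub 8 for 7: 8^(8 + 1) + 2·8^2 + 8 + 4; = 134217868; G_6 = 134217868−1 = 134217867
step 6: 134217867 = 8^(8 + 1) + 2·8^2 + 8 + 3; sub 9 for 8: 9^(9 + 1) + 2·9^2 + 9 + 3; = 3486784575; G_7 = 3486784575−1 = 3486784574

134217867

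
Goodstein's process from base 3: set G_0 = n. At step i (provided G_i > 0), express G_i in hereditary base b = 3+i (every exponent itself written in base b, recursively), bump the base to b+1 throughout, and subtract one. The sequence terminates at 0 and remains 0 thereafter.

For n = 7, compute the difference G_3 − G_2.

0

7 —HB3→ 2·3 + 1 —bump→ 2·4 + 1 = 9 —(−1)→ 8
8 —HB4→ 2·4 —bump→ 2·5 = 10 —(−1)→ 9
9 —HB5→ 5 + 4 —bump→ 6 + 4 = 10 —(−1)→ 9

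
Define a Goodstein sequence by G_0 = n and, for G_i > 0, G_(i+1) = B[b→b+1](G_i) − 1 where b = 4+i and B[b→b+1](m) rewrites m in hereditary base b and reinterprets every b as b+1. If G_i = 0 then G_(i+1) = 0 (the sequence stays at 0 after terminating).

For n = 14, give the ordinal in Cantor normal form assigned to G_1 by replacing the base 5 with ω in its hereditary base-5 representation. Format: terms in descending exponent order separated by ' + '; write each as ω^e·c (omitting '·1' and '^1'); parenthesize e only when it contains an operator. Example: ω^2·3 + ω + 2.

ω·3 + 1

i=0: 14 = 3·4 + 2 (b=4); 4→5: 3·5 + 2 = 17; 17−1 = 16
i=1: 16 = 3·5 + 1 (b=5); 5→6: 3·6 + 1 = 19; 19−1 = 18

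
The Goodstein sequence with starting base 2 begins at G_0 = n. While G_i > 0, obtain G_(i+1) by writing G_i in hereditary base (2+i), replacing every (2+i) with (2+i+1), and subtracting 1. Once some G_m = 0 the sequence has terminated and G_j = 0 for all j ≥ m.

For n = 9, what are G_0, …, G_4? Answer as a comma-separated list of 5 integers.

[0] 9 ≡ 2^(2 + 1) + 1 (base 2). Lift 3: 82. −1: 81.
[1] 81 ≡ 3^(3 + 1) (base 3). Lift 4: 1024. −1: 1023.
[2] 1023 ≡ 3·4^4 + 3·4^3 + 3·4^2 + 3·4 + 3 (base 4). Lift 5: 9843. −1: 9842.
[3] 9842 ≡ 3·5^5 + 3·5^3 + 3·5^2 + 3·5 + 2 (base 5). Lift 6: 140744. −1: 140743.

9, 81, 1023, 9842, 140743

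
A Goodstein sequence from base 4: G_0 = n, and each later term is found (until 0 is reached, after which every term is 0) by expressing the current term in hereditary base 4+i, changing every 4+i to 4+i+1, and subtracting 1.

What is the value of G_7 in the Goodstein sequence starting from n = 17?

i=0: 17 = 4^2 + 1 (b=4); 4→5: 5^2 + 1 = 26; 26−1 = 25
i=1: 25 = 5^2 (b=5); 5→6: 6^2 = 36; 36−1 = 35
i=2: 35 = 5·6 + 5 (b=6); 6→7: 5·7 + 5 = 40; 40−1 = 39
i=3: 39 = 5·7 + 4 (b=7); 7→8: 5·8 + 4 = 44; 44−1 = 43
i=4: 43 = 5·8 + 3 (b=8); 8→9: 5·9 + 3 = 48; 48−1 = 47
i=5: 47 = 5·9 + 2 (b=9); 9→10: 5·10 + 2 = 52; 52−1 = 51
i=6: 51 = 5·10 + 1 (b=10); 10→11: 5·11 + 1 = 56; 56−1 = 55

55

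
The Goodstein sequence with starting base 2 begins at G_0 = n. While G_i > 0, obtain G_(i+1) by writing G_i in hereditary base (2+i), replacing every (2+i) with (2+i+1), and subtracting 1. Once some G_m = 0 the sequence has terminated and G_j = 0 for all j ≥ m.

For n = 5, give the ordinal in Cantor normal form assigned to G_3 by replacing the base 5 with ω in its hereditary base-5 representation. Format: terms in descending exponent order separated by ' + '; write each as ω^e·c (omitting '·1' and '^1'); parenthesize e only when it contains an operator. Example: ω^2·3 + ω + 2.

[0] 5 ≡ 2^2 + 1 (base 2). Lift 3: 28. −1: 27.
[1] 27 ≡ 3^3 (base 3). Lift 4: 256. −1: 255.
[2] 255 ≡ 3·4^3 + 3·4^2 + 3·4 + 3 (base 4). Lift 5: 468. −1: 467.

ω^3·3 + ω^2·3 + ω·3 + 2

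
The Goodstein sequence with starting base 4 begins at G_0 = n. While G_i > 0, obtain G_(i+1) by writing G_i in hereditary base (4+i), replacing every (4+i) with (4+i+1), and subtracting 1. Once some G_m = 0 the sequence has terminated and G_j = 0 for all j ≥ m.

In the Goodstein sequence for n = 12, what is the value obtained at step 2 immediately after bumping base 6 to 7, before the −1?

17

step 0: 12 = 3·4; sub 5 for 4: 3·5; = 15; G_1 = 15−1 = 14
step 1: 14 = 2·5 + 4; sub 6 for 5: 2·6 + 4; = 16; G_2 = 16−1 = 15
step 2: 15 = 2·6 + 3; sub 7 for 6: 2·7 + 3; = 17; G_3 = 17−1 = 16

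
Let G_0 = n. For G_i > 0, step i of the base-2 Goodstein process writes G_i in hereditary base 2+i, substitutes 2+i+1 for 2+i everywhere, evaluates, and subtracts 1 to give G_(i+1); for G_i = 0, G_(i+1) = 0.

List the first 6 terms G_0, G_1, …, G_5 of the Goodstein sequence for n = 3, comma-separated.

i=0: 3 = 2 + 1 (b=2); 2→3: 3 + 1 = 4; 4−1 = 3
i=1: 3 = 3 (b=3); 3→4: 4 = 4; 4−1 = 3
i=2: 3 = 3 (b=4); 4→5: 3 = 3; 3−1 = 2
i=3: 2 = 2 (b=5); 5→6: 2 = 2; 2−1 = 1
i=4: 1 = 1 (b=6); 6→7: 1 = 1; 1−1 = 0

3, 3, 3, 2, 1, 0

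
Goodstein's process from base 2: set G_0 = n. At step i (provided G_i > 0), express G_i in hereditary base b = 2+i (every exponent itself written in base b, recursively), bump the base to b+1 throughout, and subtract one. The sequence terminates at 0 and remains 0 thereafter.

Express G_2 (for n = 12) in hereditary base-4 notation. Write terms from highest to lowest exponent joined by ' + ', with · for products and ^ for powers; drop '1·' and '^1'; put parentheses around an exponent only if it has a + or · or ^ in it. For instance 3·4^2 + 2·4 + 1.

4^(4 + 1) + 2·4^2 + 2·4 + 1

(0) 12|_2 = 2^(2 + 1) + 2^2 ↦ 3^(3 + 1) + 3^3|_3 = 108 ⇒ 107
(1) 107|_3 = 3^(3 + 1) + 2·3^2 + 2·3 + 2 ↦ 4^(4 + 1) + 2·4^2 + 2·4 + 2|_4 = 1066 ⇒ 1065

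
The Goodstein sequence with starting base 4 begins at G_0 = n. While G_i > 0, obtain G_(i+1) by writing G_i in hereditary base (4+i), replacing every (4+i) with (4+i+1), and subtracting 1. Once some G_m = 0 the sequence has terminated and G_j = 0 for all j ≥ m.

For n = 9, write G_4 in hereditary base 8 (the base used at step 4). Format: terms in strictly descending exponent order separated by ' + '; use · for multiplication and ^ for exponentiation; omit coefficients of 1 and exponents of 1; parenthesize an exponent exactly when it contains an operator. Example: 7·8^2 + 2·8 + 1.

8 + 3

[0] 9 ≡ 2·4 + 1 (base 4). Lift 5: 11. −1: 10.
[1] 10 ≡ 2·5 (base 5). Lift 6: 12. −1: 11.
[2] 11 ≡ 6 + 5 (base 6). Lift 7: 12. −1: 11.
[3] 11 ≡ 7 + 4 (base 7). Lift 8: 12. −1: 11.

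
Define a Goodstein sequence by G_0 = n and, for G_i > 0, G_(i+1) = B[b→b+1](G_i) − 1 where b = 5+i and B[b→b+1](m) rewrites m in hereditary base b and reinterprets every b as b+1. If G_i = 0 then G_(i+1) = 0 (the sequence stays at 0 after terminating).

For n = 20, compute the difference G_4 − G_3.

[0] 20 ≡ 4·5 (base 5). Lift 6: 24. −1: 23.
[1] 23 ≡ 3·6 + 5 (base 6). Lift 7: 26. −1: 25.
[2] 25 ≡ 3·7 + 4 (base 7). Lift 8: 28. −1: 27.
[3] 27 ≡ 3·8 + 3 (base 8). Lift 9: 30. −1: 29.

2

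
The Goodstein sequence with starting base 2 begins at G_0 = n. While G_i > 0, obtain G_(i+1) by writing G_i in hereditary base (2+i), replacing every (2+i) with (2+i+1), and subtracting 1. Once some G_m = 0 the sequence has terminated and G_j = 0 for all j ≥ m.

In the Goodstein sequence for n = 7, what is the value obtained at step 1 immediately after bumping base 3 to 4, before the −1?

260

step 0: 7 = 2^2 + 2 + 1; sub 3 for 2: 3^3 + 3 + 1; = 31; G_1 = 31−1 = 30
step 1: 30 = 3^3 + 3; sub 4 for 3: 4^4 + 4; = 260; G_2 = 260−1 = 259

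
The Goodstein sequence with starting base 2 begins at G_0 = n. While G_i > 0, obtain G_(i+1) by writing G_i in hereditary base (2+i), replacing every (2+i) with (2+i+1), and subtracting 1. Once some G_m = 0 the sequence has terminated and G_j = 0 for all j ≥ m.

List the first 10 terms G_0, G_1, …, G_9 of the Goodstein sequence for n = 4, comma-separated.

(0) 4|_2 = 2^2 ↦ 3^3|_3 = 27 ⇒ 26
(1) 26|_3 = 2·3^2 + 2·3 + 2 ↦ 2·4^2 + 2·4 + 2|_4 = 42 ⇒ 41
(2) 41|_4 = 2·4^2 + 2·4 + 1 ↦ 2·5^2 + 2·5 + 1|_5 = 61 ⇒ 60
(3) 60|_5 = 2·5^2 + 2·5 ↦ 2·6^2 + 2·6|_6 = 84 ⇒ 83
(4) 83|_6 = 2·6^2 + 6 + 5 ↦ 2·7^2 + 7 + 5|_7 = 110 ⇒ 109
(5) 109|_7 = 2·7^2 + 7 + 4 ↦ 2·8^2 + 8 + 4|_8 = 140 ⇒ 139
(6) 139|_8 = 2·8^2 + 8 + 3 ↦ 2·9^2 + 9 + 3|_9 = 174 ⇒ 173
(7) 173|_9 = 2·9^2 + 9 + 2 ↦ 2·10^2 + 10 + 2|_10 = 212 ⇒ 211
(8) 211|_10 = 2·10^2 + 10 + 1 ↦ 2·11^2 + 11 + 1|_11 = 254 ⇒ 253

4, 26, 41, 60, 83, 109, 139, 173, 211, 253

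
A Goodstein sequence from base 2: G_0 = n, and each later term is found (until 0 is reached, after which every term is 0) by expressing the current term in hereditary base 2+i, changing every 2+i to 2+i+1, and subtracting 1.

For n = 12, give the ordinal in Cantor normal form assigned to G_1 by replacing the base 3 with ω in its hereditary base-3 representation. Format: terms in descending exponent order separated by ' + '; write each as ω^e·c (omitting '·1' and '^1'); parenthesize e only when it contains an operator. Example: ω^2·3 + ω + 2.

12 —HB2→ 2^(2 + 1) + 2^2 —bump→ 3^(3 + 1) + 3^3 = 108 —(−1)→ 107
107 —HB3→ 3^(3 + 1) + 2·3^2 + 2·3 + 2 —bump→ 4^(4 + 1) + 2·4^2 + 2·4 + 2 = 1066 —(−1)→ 1065

ω^(ω + 1) + ω^2·2 + ω·2 + 2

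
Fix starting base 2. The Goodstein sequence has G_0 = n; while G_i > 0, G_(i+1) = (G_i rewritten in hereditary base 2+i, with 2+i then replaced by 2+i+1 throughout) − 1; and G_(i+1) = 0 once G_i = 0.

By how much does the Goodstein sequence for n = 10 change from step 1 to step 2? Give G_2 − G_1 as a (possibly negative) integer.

i=0: 10 = 2^(2 + 1) + 2 (b=2); 2→3: 3^(3 + 1) + 3 = 84; 84−1 = 83
i=1: 83 = 3^(3 + 1) + 2 (b=3); 3→4: 4^(4 + 1) + 2 = 1026; 1026−1 = 1025

942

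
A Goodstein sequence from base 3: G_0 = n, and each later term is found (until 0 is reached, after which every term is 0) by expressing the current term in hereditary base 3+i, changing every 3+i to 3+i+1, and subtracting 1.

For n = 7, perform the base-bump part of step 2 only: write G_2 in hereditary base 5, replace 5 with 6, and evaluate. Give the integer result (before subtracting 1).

G_0=7  [base 3] 2·3 + 1  →[3↦4]→  2·4 + 1 = 9  −1 ⇒ G_1=8
G_1=8  [base 4] 2·4  →[4↦5]→  2·5 = 10  −1 ⇒ G_2=9
G_2=9  [base 5] 5 + 4  →[5↦6]→  6 + 4 = 10  −1 ⇒ G_3=9

10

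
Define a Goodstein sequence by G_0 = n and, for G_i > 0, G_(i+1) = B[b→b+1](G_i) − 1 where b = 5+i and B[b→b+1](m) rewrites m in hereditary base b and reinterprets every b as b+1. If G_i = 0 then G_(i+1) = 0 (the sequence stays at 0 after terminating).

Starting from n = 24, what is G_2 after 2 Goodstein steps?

24 —HB5→ 4·5 + 4 —bump→ 4·6 + 4 = 28 —(−1)→ 27
27 —HB6→ 4·6 + 3 —bump→ 4·7 + 3 = 31 —(−1)→ 30
30 —HB7→ 4·7 + 2 —bump→ 4·8 + 2 = 34 —(−1)→ 33

30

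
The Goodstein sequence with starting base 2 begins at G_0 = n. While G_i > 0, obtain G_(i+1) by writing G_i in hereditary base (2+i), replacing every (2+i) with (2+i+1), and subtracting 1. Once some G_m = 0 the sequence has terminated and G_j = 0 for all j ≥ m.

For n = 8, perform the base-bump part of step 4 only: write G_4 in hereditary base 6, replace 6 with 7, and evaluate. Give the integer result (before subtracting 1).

1647196

G_0 = 8. HB_2(8) = 2^(2 + 1). Bump = 81. G_1 = 80.
G_1 = 80. HB_3(80) = 2·3^3 + 2·3^2 + 2·3 + 2. Bump = 554. G_2 = 553.
G_2 = 553. HB_4(553) = 2·4^4 + 2·4^2 + 2·4 + 1. Bump = 6311. G_3 = 6310.
G_3 = 6310. HB_5(6310) = 2·5^5 + 2·5^2 + 2·5. Bump = 93396. G_4 = 93395.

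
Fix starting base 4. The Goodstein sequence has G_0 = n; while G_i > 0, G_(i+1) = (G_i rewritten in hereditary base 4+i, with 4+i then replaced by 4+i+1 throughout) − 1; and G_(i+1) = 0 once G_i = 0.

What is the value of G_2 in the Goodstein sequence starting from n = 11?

[0] 11 ≡ 2·4 + 3 (base 4). Lift 5: 13. −1: 12.
[1] 12 ≡ 2·5 + 2 (base 5). Lift 6: 14. −1: 13.
[2] 13 ≡ 2·6 + 1 (base 6). Lift 7: 15. −1: 14.

13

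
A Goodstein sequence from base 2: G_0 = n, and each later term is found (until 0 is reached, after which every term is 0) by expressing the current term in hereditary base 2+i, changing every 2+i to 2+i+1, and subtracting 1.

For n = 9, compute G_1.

81

[0] 9 ≡ 2^(2 + 1) + 1 (base 2). Lift 3: 82. −1: 81.
[1] 81 ≡ 3^(3 + 1) (base 3). Lift 4: 1024. −1: 1023.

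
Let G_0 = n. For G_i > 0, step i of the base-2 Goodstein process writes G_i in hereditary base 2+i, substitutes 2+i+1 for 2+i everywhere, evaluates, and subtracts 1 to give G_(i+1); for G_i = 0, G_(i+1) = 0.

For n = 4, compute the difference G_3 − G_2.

19

4 —HB2→ 2^2 —bump→ 3^3 = 27 —(−1)→ 26
26 —HB3→ 2·3^2 + 2·3 + 2 —bump→ 2·4^2 + 2·4 + 2 = 42 —(−1)→ 41
41 —HB4→ 2·4^2 + 2·4 + 1 —bump→ 2·5^2 + 2·5 + 1 = 61 —(−1)→ 60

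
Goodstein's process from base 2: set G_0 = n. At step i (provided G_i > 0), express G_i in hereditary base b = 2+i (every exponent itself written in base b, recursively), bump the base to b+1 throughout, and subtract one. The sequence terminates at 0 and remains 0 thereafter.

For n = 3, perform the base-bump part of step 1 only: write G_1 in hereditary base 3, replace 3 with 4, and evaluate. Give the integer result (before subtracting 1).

4

[0] 3 ≡ 2 + 1 (base 2). Lift 3: 4. −1: 3.
[1] 3 ≡ 3 (base 3). Lift 4: 4. −1: 3.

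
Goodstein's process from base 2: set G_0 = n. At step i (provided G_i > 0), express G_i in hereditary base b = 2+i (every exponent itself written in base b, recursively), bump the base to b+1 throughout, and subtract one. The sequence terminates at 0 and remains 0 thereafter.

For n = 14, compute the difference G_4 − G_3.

step 0: 14 = 2^(2 + 1) + 2^2 + 2; sub 3 for 2: 3^(3 + 1) + 3^3 + 3; = 111; G_1 = 111−1 = 110
step 1: 110 = 3^(3 + 1) + 3^3 + 2; sub 4 for 3: 4^(4 + 1) + 4^4 + 2; = 1282; G_2 = 1282−1 = 1281
step 2: 1281 = 4^(4 + 1) + 4^4 + 1; sub 5 for 4: 5^(5 + 1) + 5^5 + 1; = 18751; G_3 = 18751−1 = 18750
step 3: 18750 = 5^(5 + 1) + 5^5; sub 6 for 5: 6^(6 + 1) + 6^6; = 326592; G_4 = 326592−1 = 326591

307841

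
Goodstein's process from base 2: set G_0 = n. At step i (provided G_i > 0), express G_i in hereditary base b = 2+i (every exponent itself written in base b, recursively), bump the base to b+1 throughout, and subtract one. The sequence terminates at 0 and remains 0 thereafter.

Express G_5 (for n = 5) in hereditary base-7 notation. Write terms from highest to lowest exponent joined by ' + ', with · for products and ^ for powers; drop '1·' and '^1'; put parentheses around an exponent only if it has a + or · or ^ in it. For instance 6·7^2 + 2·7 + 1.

3·7^3 + 3·7^2 + 3·7

step 0: 5 = 2^2 + 1; sub 3 for 2: 3^3 + 1; = 28; G_1 = 28−1 = 27
step 1: 27 = 3^3; sub 4 for 3: 4^4; = 256; G_2 = 256−1 = 255
step 2: 255 = 3·4^3 + 3·4^2 + 3·4 + 3; sub 5 for 4: 3·5^3 + 3·5^2 + 3·5 + 3; = 468; G_3 = 468−1 = 467
step 3: 467 = 3·5^3 + 3·5^2 + 3·5 + 2; sub 6 for 5: 3·6^3 + 3·6^2 + 3·6 + 2; = 776; G_4 = 776−1 = 775
step 4: 775 = 3·6^3 + 3·6^2 + 3·6 + 1; sub 7 for 6: 3·7^3 + 3·7^2 + 3·7 + 1; = 1198; G_5 = 1198−1 = 1197
step 5: 1197 = 3·7^3 + 3·7^2 + 3·7; sub 8 for 7: 3·8^3 + 3·8^2 + 3·8; = 1752; G_6 = 1752−1 = 1751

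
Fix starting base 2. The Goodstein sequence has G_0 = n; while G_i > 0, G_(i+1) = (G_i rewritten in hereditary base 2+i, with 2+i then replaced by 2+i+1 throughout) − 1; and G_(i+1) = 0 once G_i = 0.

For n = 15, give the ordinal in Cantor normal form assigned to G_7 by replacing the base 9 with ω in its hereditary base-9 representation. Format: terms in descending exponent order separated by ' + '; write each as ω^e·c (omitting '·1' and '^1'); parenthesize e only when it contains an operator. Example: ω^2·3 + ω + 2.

(0) 15|_2 = 2^(2 + 1) + 2^2 + 2 + 1 ↦ 3^(3 + 1) + 3^3 + 3 + 1|_3 = 112 ⇒ 111
(1) 111|_3 = 3^(3 + 1) + 3^3 + 3 ↦ 4^(4 + 1) + 4^4 + 4|_4 = 1284 ⇒ 1283
(2) 1283|_4 = 4^(4 + 1) + 4^4 + 3 ↦ 5^(5 + 1) + 5^5 + 3|_5 = 18753 ⇒ 18752
(3) 18752|_5 = 5^(5 + 1) + 5^5 + 2 ↦ 6^(6 + 1) + 6^6 + 2|_6 = 326594 ⇒ 326593
(4) 326593|_6 = 6^(6 + 1) + 6^6 + 1 ↦ 7^(7 + 1) + 7^7 + 1|_7 = 6588345 ⇒ 6588344
(5) 6588344|_7 = 7^(7 + 1) + 7^7 ↦ 8^(8 + 1) + 8^8|_8 = 150994944 ⇒ 150994943
(6) 150994943|_8 = 8^(8 + 1) + 7·8^7 + 7·8^6 + 7·8^5 + 7·8^4 + 7·8^3 + 7·8^2 + 7·8 + 7 ↦ 9^(9 + 1) + 7·9^7 + 7·9^6 + 7·9^5 + 7·9^4 + 7·9^3 + 7·9^2 + 7·9 + 7|_9 = 3524450281 ⇒ 3524450280
(7) 3524450280|_9 = 9^(9 + 1) + 7·9^7 + 7·9^6 + 7·9^5 + 7·9^4 + 7·9^3 + 7·9^2 + 7·9 + 6 ↦ 10^(10 + 1) + 7·10^7 + 7·10^6 + 7·10^5 + 7·10^4 + 7·10^3 + 7·10^2 + 7·10 + 6|_10 = 100077777776 ⇒ 100077777775

ω^(ω + 1) + ω^7·7 + ω^6·7 + ω^5·7 + ω^4·7 + ω^3·7 + ω^2·7 + ω·7 + 6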